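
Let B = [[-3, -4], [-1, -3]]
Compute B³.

B² = [[13, 24], [6, 13]]
B³ = [[-63, -124], [-31, -63]]

[[-63, -124], [-31, -63]]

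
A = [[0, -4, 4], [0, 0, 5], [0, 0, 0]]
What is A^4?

A is strictly triangular, hence nilpotent: A^3 = 0, so A^4 = 0.

[[0, 0, 0], [0, 0, 0], [0, 0, 0]]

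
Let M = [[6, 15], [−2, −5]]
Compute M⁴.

M² = M (a projection; rank 1, trace 1), so M⁴ = M.

[[6, 15], [−2, −5]]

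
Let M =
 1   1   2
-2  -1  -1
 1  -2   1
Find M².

[[1, -4, 3], [-1, 1, -4], [6, 1, 5]]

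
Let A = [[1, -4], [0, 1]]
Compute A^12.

[[1, -48], [0, 1]]

A = I + N where N = [[0, -4], [0, 0]] is strictly upper-triangular, so N^2 = 0.
(I + N)^12 = I + 12·N = [[1, -48], [0, 1]].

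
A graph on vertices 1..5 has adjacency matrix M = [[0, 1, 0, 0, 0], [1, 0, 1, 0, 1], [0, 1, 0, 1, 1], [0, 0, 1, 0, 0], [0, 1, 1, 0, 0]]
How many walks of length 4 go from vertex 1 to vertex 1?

The number of length-4 walks from vertex 1 to vertex 1 is entry (1,1) of M^4, where M is the adjacency matrix.
M^2 = [[1, 0, 1, 0, 1], [0, 3, 1, 1, 1], [1, 1, 3, 0, 1], [0, 1, 0, 1, 1], [1, 1, 1, 1, 2]]
M^3 = [[0, 3, 1, 1, 1], [3, 2, 5, 1, 4], [1, 5, 2, 3, 4], [1, 1, 3, 0, 1], [1, 4, 4, 1, 2]]
M^4 = [[3, 2, 5, 1, 4], [2, 12, 7, 5, 7], [5, 7, 12, 2, 7], [1, 5, 2, 3, 4], [4, 7, 7, 4, 8]]

3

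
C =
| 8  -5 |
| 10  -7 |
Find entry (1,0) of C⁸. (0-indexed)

tr C = 1 and det C = -6, so the characteristic polynomial is λ² − (1)λ + (-6) with roots -2 and 3.
Eigenvectors give P = [[1, -1], [2, -1]] with P⁻¹ = [[-1, 1], [-2, 1]], and C = P·diag(-2, 3)·P⁻¹.
Then C⁸ = P·diag(256, 6561)·P⁻¹ = [[256, -6561], [512, -6561]] · [[-1, 1], [-2, 1]] = [[12866, -6305], [12610, -6049]].

12610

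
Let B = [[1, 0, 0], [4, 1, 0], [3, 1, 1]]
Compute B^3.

B = I + N where N = [[0, 0, 0], [4, 0, 0], [3, 1, 0]] is strictly lower-triangular, so N^3 = 0.
(I + N)^3 = I + 3·N + 3·N^2 = [[1, 0, 0], [12, 1, 0], [21, 3, 1]].

[[1, 0, 0], [12, 1, 0], [21, 3, 1]]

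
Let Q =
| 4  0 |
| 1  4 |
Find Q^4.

[[256, 0], [256, 256]]

Q^2 = [[16, 0], [8, 16]]
Q^3 = [[64, 0], [48, 64]]
Q^4 = [[256, 0], [256, 256]]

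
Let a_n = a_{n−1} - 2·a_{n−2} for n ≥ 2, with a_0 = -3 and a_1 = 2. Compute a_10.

With companion matrix B = [[1, -2], [1, 0]], [a_n, a_{n−1}]ᵀ = B·[a_{n−1}, a_{n−2}]ᵀ, so [a_10, a_9]ᵀ = B⁹·[a_1, a_0]ᵀ.
B⁹ = [[-11, 34], [-17, 6]], giving [a_10, a_9]ᵀ = [[-124], [-52]].

-124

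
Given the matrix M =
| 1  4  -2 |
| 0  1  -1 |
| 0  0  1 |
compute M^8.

M = I + N where N = [[0, 4, -2], [0, 0, -1], [0, 0, 0]] is strictly upper-triangular, so N^3 = 0.
(I + N)^8 = I + 8·N + 28·N^2 = [[1, 32, -128], [0, 1, -8], [0, 0, 1]].

[[1, 32, -128], [0, 1, -8], [0, 0, 1]]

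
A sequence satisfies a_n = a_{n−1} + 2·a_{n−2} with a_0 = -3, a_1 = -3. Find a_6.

With companion matrix A = [[1, 2], [1, 0]], [a_n, a_{n−1}]ᵀ = A·[a_{n−1}, a_{n−2}]ᵀ, so [a_6, a_5]ᵀ = A^5·[a_1, a_0]ᵀ.
A^5 = [[21, 22], [11, 10]], giving [a_6, a_5]ᵀ = [[-129], [-63]].

-129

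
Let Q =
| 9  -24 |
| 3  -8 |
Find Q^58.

Q² = Q (a projection; rank 1, trace 1), so Q^58 = Q.

[[9, -24], [3, -8]]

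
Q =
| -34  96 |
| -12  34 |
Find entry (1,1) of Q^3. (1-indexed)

tr Q = 0 and det Q = -4, so the characteristic polynomial is λ² − (0)λ + (-4) with roots 2 and -2.
Eigenvectors give P = [[-8, -3], [-3, -1]] with P⁻¹ = [[1, -3], [-3, 8]], and Q = P·diag(2, -2)·P⁻¹.
Then Q^3 = P·diag(8, -8)·P⁻¹ = [[-64, 24], [-24, 8]] · [[1, -3], [-3, 8]] = [[-136, 384], [-48, 136]].

-136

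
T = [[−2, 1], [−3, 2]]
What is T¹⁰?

[[1, 0], [0, 1]]

T² = I (check: tr T = 0 and det T = −1), so T¹⁰ = I since 10 is even.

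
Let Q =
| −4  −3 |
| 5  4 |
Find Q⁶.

Q² = I (check: tr Q = 0 and det Q = −1), so Q⁶ = I since 6 is even.

[[1, 0], [0, 1]]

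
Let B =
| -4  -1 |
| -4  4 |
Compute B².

[[20, 0], [0, 20]]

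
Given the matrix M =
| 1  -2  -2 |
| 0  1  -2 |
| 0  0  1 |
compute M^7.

M = I + N where N = [[0, -2, -2], [0, 0, -2], [0, 0, 0]] is strictly upper-triangular, so N^3 = 0.
(I + N)^7 = I + 7·N + 21·N^2 = [[1, -14, 70], [0, 1, -14], [0, 0, 1]].

[[1, -14, 70], [0, 1, -14], [0, 0, 1]]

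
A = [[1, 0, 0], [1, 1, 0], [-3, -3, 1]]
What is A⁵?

[[1, 0, 0], [5, 1, 0], [-45, -15, 1]]

A = I + N where N = [[0, 0, 0], [1, 0, 0], [-3, -3, 0]] is strictly lower-triangular, so N³ = 0.
(I + N)⁵ = I + 5·N + 10·N² = [[1, 0, 0], [5, 1, 0], [-45, -15, 1]].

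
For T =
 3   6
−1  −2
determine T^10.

[[3, 6], [−1, −2]]

T² = T (a projection; rank 1, trace 1), so T^10 = T.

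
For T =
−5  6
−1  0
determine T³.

[[−65, 114], [−19, 30]]

tr T = −5 and det T = 6, so the characteristic polynomial is λ² − (−5)λ + (6) with roots −3 and −2.
Eigenvectors give P = [[−3, 2], [−1, 1]] with P⁻¹ = [[−1, 2], [−1, 3]], and T = P·diag(−3, −2)·P⁻¹.
Then T³ = P·diag(−27, −8)·P⁻¹ = [[81, −16], [27, −8]] · [[−1, 2], [−1, 3]] = [[−65, 114], [−19, 30]].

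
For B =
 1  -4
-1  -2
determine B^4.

B^2 = [[5, 4], [1, 8]]
B^3 = [[1, -28], [-7, -20]]
B^4 = [[29, 52], [13, 68]]

[[29, 52], [13, 68]]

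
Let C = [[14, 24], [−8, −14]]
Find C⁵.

tr C = 0 and det C = −4, so the characteristic polynomial is λ² − (0)λ + (−4) with roots −2 and 2.
Eigenvectors give P = [[3, 2], [−2, −1]] with P⁻¹ = [[−1, −2], [2, 3]], and C = P·diag(−2, 2)·P⁻¹.
Then C⁵ = P·diag(−32, 32)·P⁻¹ = [[−96, 64], [64, −32]] · [[−1, −2], [2, 3]] = [[224, 384], [−128, −224]].

[[224, 384], [−128, −224]]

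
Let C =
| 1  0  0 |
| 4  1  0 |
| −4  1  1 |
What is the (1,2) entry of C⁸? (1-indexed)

C = I + N where N = [[0, 0, 0], [4, 0, 0], [−4, 1, 0]] is strictly lower-triangular, so N³ = 0.
(I + N)⁸ = I + 8·N + 28·N² = [[1, 0, 0], [32, 1, 0], [80, 8, 1]].

0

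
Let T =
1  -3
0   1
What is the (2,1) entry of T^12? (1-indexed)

T = I + N where N = [[0, -3], [0, 0]] is strictly upper-triangular, so N^2 = 0.
(I + N)^12 = I + 12·N = [[1, -36], [0, 1]].

0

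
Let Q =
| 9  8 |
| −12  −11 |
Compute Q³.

[[57, 56], [−84, −83]]

tr Q = −2 and det Q = −3, so the characteristic polynomial is λ² − (−2)λ + (−3) with roots 1 and −3.
Eigenvectors give P = [[−1, −2], [1, 3]] with P⁻¹ = [[−3, −2], [1, 1]], and Q = P·diag(1, −3)·P⁻¹.
Then Q³ = P·diag(1, −27)·P⁻¹ = [[−1, 54], [1, −81]] · [[−3, −2], [1, 1]] = [[57, 56], [−84, −83]].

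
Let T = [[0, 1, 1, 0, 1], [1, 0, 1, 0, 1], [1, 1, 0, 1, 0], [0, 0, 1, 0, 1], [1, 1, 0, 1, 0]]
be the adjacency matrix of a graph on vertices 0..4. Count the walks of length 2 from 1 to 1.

3

The number of length-2 walks from vertex 1 to vertex 1 is entry (1,1) of T², where T is the adjacency matrix.
T² = [[3, 2, 1, 2, 1], [2, 3, 1, 2, 1], [1, 1, 3, 0, 3], [2, 2, 0, 2, 0], [1, 1, 3, 0, 3]]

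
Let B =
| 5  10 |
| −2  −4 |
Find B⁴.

B² = B (a projection; rank 1, trace 1), so B⁴ = B.

[[5, 10], [−2, −4]]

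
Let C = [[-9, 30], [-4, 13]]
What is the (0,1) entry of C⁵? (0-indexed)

3630

tr C = 4 and det C = 3, so the characteristic polynomial is λ² − (4)λ + (3) with roots 3 and 1.
Eigenvectors give P = [[-5, 3], [-2, 1]] with P⁻¹ = [[1, -3], [2, -5]], and C = P·diag(3, 1)·P⁻¹.
Then C⁵ = P·diag(243, 1)·P⁻¹ = [[-1215, 3], [-486, 1]] · [[1, -3], [2, -5]] = [[-1209, 3630], [-484, 1453]].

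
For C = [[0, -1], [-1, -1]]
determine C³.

[[-1, -2], [-2, -3]]

C² = [[1, 1], [1, 2]]
C³ = [[-1, -2], [-2, -3]]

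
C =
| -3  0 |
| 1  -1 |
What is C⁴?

[[81, 0], [-40, 1]]

C² = [[9, 0], [-4, 1]]
C³ = [[-27, 0], [13, -1]]
C⁴ = [[81, 0], [-40, 1]]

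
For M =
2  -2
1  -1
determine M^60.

M² = M (a projection; rank 1, trace 1), so M^60 = M.

[[2, -2], [1, -1]]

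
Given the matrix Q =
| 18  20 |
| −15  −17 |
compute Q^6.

tr Q = 1 and det Q = −6, so the characteristic polynomial is λ² − (1)λ + (−6) with roots −2 and 3.
Eigenvectors give P = [[−1, 4], [1, −3]] with P⁻¹ = [[3, 4], [1, 1]], and Q = P·diag(−2, 3)·P⁻¹.
Then Q^6 = P·diag(64, 729)·P⁻¹ = [[−64, 2916], [64, −2187]] · [[3, 4], [1, 1]] = [[2724, 2660], [−1995, −1931]].

[[2724, 2660], [−1995, −1931]]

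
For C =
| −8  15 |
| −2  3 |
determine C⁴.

[[406, −975], [130, −309]]

tr C = −5 and det C = 6, so the characteristic polynomial is λ² − (−5)λ + (6) with roots −3 and −2.
Eigenvectors give P = [[3, 5], [1, 2]] with P⁻¹ = [[2, −5], [−1, 3]], and C = P·diag(−3, −2)·P⁻¹.
Then C⁴ = P·diag(81, 16)·P⁻¹ = [[243, 80], [81, 32]] · [[2, −5], [−1, 3]] = [[406, −975], [130, −309]].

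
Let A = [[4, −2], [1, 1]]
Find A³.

tr A = 5 and det A = 6, so the characteristic polynomial is λ² − (5)λ + (6) with roots 3 and 2.
Eigenvectors give P = [[2, 1], [1, 1]] with P⁻¹ = [[1, −1], [−1, 2]], and A = P·diag(3, 2)·P⁻¹.
Then A³ = P·diag(27, 8)·P⁻¹ = [[54, 8], [27, 8]] · [[1, −1], [−1, 2]] = [[46, −38], [19, −11]].

[[46, −38], [19, −11]]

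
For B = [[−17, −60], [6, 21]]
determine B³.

tr B = 4 and det B = 3, so the characteristic polynomial is λ² − (4)λ + (3) with roots 3 and 1.
Eigenvectors give P = [[−3, 10], [1, −3]] with P⁻¹ = [[3, 10], [1, 3]], and B = P·diag(3, 1)·P⁻¹.
Then B³ = P·diag(27, 1)·P⁻¹ = [[−81, 10], [27, −3]] · [[3, 10], [1, 3]] = [[−233, −780], [78, 261]].

[[−233, −780], [78, 261]]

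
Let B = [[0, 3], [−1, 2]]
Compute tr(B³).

B² = [[−3, 6], [−2, 1]]
B³ = [[−6, 3], [−1, −4]]

−10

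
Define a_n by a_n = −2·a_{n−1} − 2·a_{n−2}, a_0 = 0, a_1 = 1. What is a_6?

With companion matrix Q = [[−2, −2], [1, 0]], [a_n, a_{n−1}]ᵀ = Q·[a_{n−1}, a_{n−2}]ᵀ, so [a_6, a_5]ᵀ = Q^5·[a_1, a_0]ᵀ.
Q^5 = [[8, 8], [−4, 0]], giving [a_6, a_5]ᵀ = [[8], [−4]].

8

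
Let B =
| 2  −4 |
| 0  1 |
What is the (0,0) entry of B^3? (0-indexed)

8

B^2 = [[4, −12], [0, 1]]
B^3 = [[8, −28], [0, 1]]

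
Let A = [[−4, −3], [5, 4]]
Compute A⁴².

A² = I (check: tr A = 0 and det A = −1), so A⁴² = I since 42 is even.

[[1, 0], [0, 1]]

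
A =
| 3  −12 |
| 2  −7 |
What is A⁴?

[[−159, 480], [−80, 241]]

tr A = −4 and det A = 3, so the characteristic polynomial is λ² − (−4)λ + (3) with roots −1 and −3.
Eigenvectors give P = [[3, 2], [1, 1]] with P⁻¹ = [[1, −2], [−1, 3]], and A = P·diag(−1, −3)·P⁻¹.
Then A⁴ = P·diag(1, 81)·P⁻¹ = [[3, 162], [1, 81]] · [[1, −2], [−1, 3]] = [[−159, 480], [−80, 241]].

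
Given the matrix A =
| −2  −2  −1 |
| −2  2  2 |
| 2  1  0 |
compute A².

[[6, −1, −2], [4, 10, 6], [−6, −2, 0]]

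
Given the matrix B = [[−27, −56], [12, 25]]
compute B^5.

tr B = −2 and det B = −3, so the characteristic polynomial is λ² − (−2)λ + (−3) with roots 1 and −3.
Eigenvectors give P = [[−2, 7], [1, −3]] with P⁻¹ = [[3, 7], [1, 2]], and B = P·diag(1, −3)·P⁻¹.
Then B^5 = P·diag(1, −243)·P⁻¹ = [[−2, −1701], [1, 729]] · [[3, 7], [1, 2]] = [[−1707, −3416], [732, 1465]].

[[−1707, −3416], [732, 1465]]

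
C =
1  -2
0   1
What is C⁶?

C = I + N where N = [[0, -2], [0, 0]] is strictly upper-triangular, so N² = 0.
(I + N)⁶ = I + 6·N = [[1, -12], [0, 1]].

[[1, -12], [0, 1]]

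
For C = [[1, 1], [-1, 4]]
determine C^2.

[[0, 5], [-5, 15]]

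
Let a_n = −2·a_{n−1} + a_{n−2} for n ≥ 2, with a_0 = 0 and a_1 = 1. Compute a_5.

With companion matrix C = [[−2, 1], [1, 0]], [a_n, a_{n−1}]ᵀ = C·[a_{n−1}, a_{n−2}]ᵀ, so [a_5, a_4]ᵀ = C⁴·[a_1, a_0]ᵀ.
C⁴ = [[29, −12], [−12, 5]], giving [a_5, a_4]ᵀ = [[29], [−12]].

29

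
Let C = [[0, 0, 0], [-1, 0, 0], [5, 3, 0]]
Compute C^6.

C is strictly triangular, hence nilpotent: C^3 = 0, so C^6 = 0.

[[0, 0, 0], [0, 0, 0], [0, 0, 0]]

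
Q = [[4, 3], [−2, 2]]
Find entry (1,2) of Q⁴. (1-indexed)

Q² = [[10, 18], [−12, −2]]
Q³ = [[4, 66], [−44, −40]]
Q⁴ = [[−116, 144], [−96, −212]]

144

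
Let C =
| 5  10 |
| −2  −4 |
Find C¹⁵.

[[5, 10], [−2, −4]]

C² = C (a projection; rank 1, trace 1), so C¹⁵ = C.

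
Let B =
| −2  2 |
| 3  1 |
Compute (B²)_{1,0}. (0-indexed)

−3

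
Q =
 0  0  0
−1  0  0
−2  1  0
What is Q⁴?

Q is strictly triangular, hence nilpotent: Q³ = 0, so Q⁴ = 0.

[[0, 0, 0], [0, 0, 0], [0, 0, 0]]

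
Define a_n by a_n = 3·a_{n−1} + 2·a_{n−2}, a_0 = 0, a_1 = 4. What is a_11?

1134668

With companion matrix A = [[3, 2], [1, 0]], [a_n, a_{n−1}]ᵀ = A·[a_{n−1}, a_{n−2}]ᵀ, so [a_11, a_10]ᵀ = A¹⁰·[a_1, a_0]ᵀ.
A¹⁰ = [[283667, 159294], [79647, 44726]], giving [a_11, a_10]ᵀ = [[1134668], [318588]].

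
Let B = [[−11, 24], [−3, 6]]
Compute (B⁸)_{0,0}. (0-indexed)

57001

tr B = −5 and det B = 6, so the characteristic polynomial is λ² − (−5)λ + (6) with roots −2 and −3.
Eigenvectors give P = [[−8, 3], [−3, 1]] with P⁻¹ = [[1, −3], [3, −8]], and B = P·diag(−2, −3)·P⁻¹.
Then B⁸ = P·diag(256, 6561)·P⁻¹ = [[−2048, 19683], [−768, 6561]] · [[1, −3], [3, −8]] = [[57001, −151320], [18915, −50184]].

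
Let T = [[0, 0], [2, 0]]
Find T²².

[[0, 0], [0, 0]]

T is strictly triangular, hence nilpotent: T² = 0, so T²² = 0.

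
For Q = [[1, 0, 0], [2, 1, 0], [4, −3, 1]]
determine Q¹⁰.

Q = I + N where N = [[0, 0, 0], [2, 0, 0], [4, −3, 0]] is strictly lower-triangular, so N³ = 0.
(I + N)¹⁰ = I + 10·N + 45·N² = [[1, 0, 0], [20, 1, 0], [−230, −30, 1]].

[[1, 0, 0], [20, 1, 0], [−230, −30, 1]]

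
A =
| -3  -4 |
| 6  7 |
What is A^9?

[[-39363, -39364], [59046, 59047]]

tr A = 4 and det A = 3, so the characteristic polynomial is λ² − (4)λ + (3) with roots 1 and 3.
Eigenvectors give P = [[-1, -2], [1, 3]] with P⁻¹ = [[-3, -2], [1, 1]], and A = P·diag(1, 3)·P⁻¹.
Then A^9 = P·diag(1, 19683)·P⁻¹ = [[-1, -39366], [1, 59049]] · [[-3, -2], [1, 1]] = [[-39363, -39364], [59046, 59047]].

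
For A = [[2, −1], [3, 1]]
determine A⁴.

A² = [[1, −3], [9, −2]]
A³ = [[−7, −4], [12, −11]]
A⁴ = [[−26, 3], [−9, −23]]

[[−26, 3], [−9, −23]]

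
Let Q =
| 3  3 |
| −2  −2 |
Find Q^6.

Q² = Q (a projection; rank 1, trace 1), so Q^6 = Q.

[[3, 3], [−2, −2]]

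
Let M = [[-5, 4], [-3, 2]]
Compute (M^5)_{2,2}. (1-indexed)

tr M = -3 and det M = 2, so the characteristic polynomial is λ² − (-3)λ + (2) with roots -1 and -2.
Eigenvectors give P = [[1, 4], [1, 3]] with P⁻¹ = [[-3, 4], [1, -1]], and M = P·diag(-1, -2)·P⁻¹.
Then M^5 = P·diag(-1, -32)·P⁻¹ = [[-1, -128], [-1, -96]] · [[-3, 4], [1, -1]] = [[-125, 124], [-93, 92]].

92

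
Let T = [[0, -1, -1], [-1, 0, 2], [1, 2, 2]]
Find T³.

T² = [[0, -2, -4], [2, 5, 5], [0, 3, 7]]
T³ = [[-2, -8, -12], [0, 8, 18], [4, 14, 20]]

[[-2, -8, -12], [0, 8, 18], [4, 14, 20]]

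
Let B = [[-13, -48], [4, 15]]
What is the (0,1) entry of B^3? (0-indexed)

tr B = 2 and det B = -3, so the characteristic polynomial is λ² − (2)λ + (-3) with roots -1 and 3.
Eigenvectors give P = [[4, -3], [-1, 1]] with P⁻¹ = [[1, 3], [1, 4]], and B = P·diag(-1, 3)·P⁻¹.
Then B^3 = P·diag(-1, 27)·P⁻¹ = [[-4, -81], [1, 27]] · [[1, 3], [1, 4]] = [[-85, -336], [28, 111]].

-336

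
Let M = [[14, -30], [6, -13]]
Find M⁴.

[[76, -150], [30, -59]]

tr M = 1 and det M = -2, so the characteristic polynomial is λ² − (1)λ + (-2) with roots -1 and 2.
Eigenvectors give P = [[2, 5], [1, 2]] with P⁻¹ = [[-2, 5], [1, -2]], and M = P·diag(-1, 2)·P⁻¹.
Then M⁴ = P·diag(1, 16)·P⁻¹ = [[2, 80], [1, 32]] · [[-2, 5], [1, -2]] = [[76, -150], [30, -59]].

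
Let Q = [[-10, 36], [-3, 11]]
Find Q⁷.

tr Q = 1 and det Q = -2, so the characteristic polynomial is λ² − (1)λ + (-2) with roots -1 and 2.
Eigenvectors give P = [[-4, -3], [-1, -1]] with P⁻¹ = [[-1, 3], [1, -4]], and Q = P·diag(-1, 2)·P⁻¹.
Then Q⁷ = P·diag(-1, 128)·P⁻¹ = [[4, -384], [1, -128]] · [[-1, 3], [1, -4]] = [[-388, 1548], [-129, 515]].

[[-388, 1548], [-129, 515]]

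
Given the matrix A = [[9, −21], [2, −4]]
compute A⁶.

tr A = 5 and det A = 6, so the characteristic polynomial is λ² − (5)λ + (6) with roots 2 and 3.
Eigenvectors give P = [[−3, −7], [−1, −2]] with P⁻¹ = [[2, −7], [−1, 3]], and A = P·diag(2, 3)·P⁻¹.
Then A⁶ = P·diag(64, 729)·P⁻¹ = [[−192, −5103], [−64, −1458]] · [[2, −7], [−1, 3]] = [[4719, −13965], [1330, −3926]].

[[4719, −13965], [1330, −3926]]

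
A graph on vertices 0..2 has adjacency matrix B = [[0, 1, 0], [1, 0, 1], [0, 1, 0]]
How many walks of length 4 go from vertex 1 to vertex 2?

The number of length-4 walks from vertex 1 to vertex 2 is entry (1,2) of B⁴, where B is the adjacency matrix.
B² = [[1, 0, 1], [0, 2, 0], [1, 0, 1]]
B³ = [[0, 2, 0], [2, 0, 2], [0, 2, 0]]
B⁴ = [[2, 0, 2], [0, 4, 0], [2, 0, 2]]

0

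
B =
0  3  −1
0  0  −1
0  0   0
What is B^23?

[[0, 0, 0], [0, 0, 0], [0, 0, 0]]

B is strictly triangular, hence nilpotent: B^3 = 0, so B^23 = 0.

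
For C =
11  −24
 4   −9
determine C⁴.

[[241, −480], [80, −159]]

tr C = 2 and det C = −3, so the characteristic polynomial is λ² − (2)λ + (−3) with roots 3 and −1.
Eigenvectors give P = [[3, −2], [1, −1]] with P⁻¹ = [[1, −2], [1, −3]], and C = P·diag(3, −1)·P⁻¹.
Then C⁴ = P·diag(81, 1)·P⁻¹ = [[243, −2], [81, −1]] · [[1, −2], [1, −3]] = [[241, −480], [80, −159]].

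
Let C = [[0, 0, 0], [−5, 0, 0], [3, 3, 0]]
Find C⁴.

C is strictly triangular, hence nilpotent: C³ = 0, so C⁴ = 0.

[[0, 0, 0], [0, 0, 0], [0, 0, 0]]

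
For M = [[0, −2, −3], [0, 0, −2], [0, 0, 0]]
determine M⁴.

[[0, 0, 0], [0, 0, 0], [0, 0, 0]]

M is strictly triangular, hence nilpotent: M³ = 0, so M⁴ = 0.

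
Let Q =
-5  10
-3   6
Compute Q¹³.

[[-5, 10], [-3, 6]]

Q² = Q (a projection; rank 1, trace 1), so Q¹³ = Q.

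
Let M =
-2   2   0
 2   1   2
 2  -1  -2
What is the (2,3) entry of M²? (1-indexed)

-2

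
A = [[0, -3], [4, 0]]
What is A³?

A² = [[-12, 0], [0, -12]]
A³ = [[0, 36], [-48, 0]]

[[0, 36], [-48, 0]]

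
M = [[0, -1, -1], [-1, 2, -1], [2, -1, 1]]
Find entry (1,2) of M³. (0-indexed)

-4

M² = [[-1, -1, 0], [-4, 6, -2], [3, -5, 0]]
M³ = [[1, -1, 2], [-10, 18, -4], [5, -13, 2]]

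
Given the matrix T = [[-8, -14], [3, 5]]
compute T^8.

tr T = -3 and det T = 2, so the characteristic polynomial is λ² − (-3)λ + (2) with roots -2 and -1.
Eigenvectors give P = [[7, -2], [-3, 1]] with P⁻¹ = [[1, 2], [3, 7]], and T = P·diag(-2, -1)·P⁻¹.
Then T^8 = P·diag(256, 1)·P⁻¹ = [[1792, -2], [-768, 1]] · [[1, 2], [3, 7]] = [[1786, 3570], [-765, -1529]].

[[1786, 3570], [-765, -1529]]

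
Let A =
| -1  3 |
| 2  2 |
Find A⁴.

A² = [[7, 3], [2, 10]]
A³ = [[-1, 27], [18, 26]]
A⁴ = [[55, 51], [34, 106]]

[[55, 51], [34, 106]]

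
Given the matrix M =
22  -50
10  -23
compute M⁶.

[[-2596, 6650], [-1330, 3389]]

tr M = -1 and det M = -6, so the characteristic polynomial is λ² − (-1)λ + (-6) with roots 2 and -3.
Eigenvectors give P = [[-5, 2], [-2, 1]] with P⁻¹ = [[-1, 2], [-2, 5]], and M = P·diag(2, -3)·P⁻¹.
Then M⁶ = P·diag(64, 729)·P⁻¹ = [[-320, 1458], [-128, 729]] · [[-1, 2], [-2, 5]] = [[-2596, 6650], [-1330, 3389]].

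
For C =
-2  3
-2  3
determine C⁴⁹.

[[-2, 3], [-2, 3]]

C² = C (a projection; rank 1, trace 1), so C⁴⁹ = C.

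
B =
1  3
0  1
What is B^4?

[[1, 12], [0, 1]]

B = I + N where N = [[0, 3], [0, 0]] is strictly upper-triangular, so N^2 = 0.
(I + N)^4 = I + 4·N = [[1, 12], [0, 1]].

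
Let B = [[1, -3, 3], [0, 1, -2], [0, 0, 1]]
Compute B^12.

[[1, -36, 432], [0, 1, -24], [0, 0, 1]]

B = I + N where N = [[0, -3, 3], [0, 0, -2], [0, 0, 0]] is strictly upper-triangular, so N^3 = 0.
(I + N)^12 = I + 12·N + 66·N^2 = [[1, -36, 432], [0, 1, -24], [0, 0, 1]].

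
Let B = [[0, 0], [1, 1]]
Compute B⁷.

B² = B (a projection; rank 1, trace 1), so B⁷ = B.

[[0, 0], [1, 1]]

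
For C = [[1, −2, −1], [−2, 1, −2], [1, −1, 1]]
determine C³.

C² = [[4, −3, 2], [−6, 7, −2], [4, −4, 2]]
C³ = [[12, −13, 4], [−22, 21, −10], [14, −14, 6]]

[[12, −13, 4], [−22, 21, −10], [14, −14, 6]]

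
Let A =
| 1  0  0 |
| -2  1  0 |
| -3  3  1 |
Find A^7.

A = I + N where N = [[0, 0, 0], [-2, 0, 0], [-3, 3, 0]] is strictly lower-triangular, so N^3 = 0.
(I + N)^7 = I + 7·N + 21·N^2 = [[1, 0, 0], [-14, 1, 0], [-147, 21, 1]].

[[1, 0, 0], [-14, 1, 0], [-147, 21, 1]]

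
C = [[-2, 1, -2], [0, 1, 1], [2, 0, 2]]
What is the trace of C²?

1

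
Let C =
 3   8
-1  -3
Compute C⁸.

[[1, 0], [0, 1]]

C² = I (check: tr C = 0 and det C = -1), so C⁸ = I since 8 is even.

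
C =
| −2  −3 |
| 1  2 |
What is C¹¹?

[[−2, −3], [1, 2]]

C² = I (check: tr C = 0 and det C = −1), so C¹¹ = C since 11 is odd.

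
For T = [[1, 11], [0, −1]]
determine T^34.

T² = I (check: tr T = 0 and det T = −1), so T^34 = I since 34 is even.

[[1, 0], [0, 1]]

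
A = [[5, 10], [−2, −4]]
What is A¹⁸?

A² = A (a projection; rank 1, trace 1), so A¹⁸ = A.

[[5, 10], [−2, −4]]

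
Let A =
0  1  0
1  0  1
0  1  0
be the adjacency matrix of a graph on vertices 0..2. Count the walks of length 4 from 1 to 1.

The number of length-4 walks from vertex 1 to vertex 1 is entry (1,1) of A^4, where A is the adjacency matrix.
A^2 = [[1, 0, 1], [0, 2, 0], [1, 0, 1]]
A^3 = [[0, 2, 0], [2, 0, 2], [0, 2, 0]]
A^4 = [[2, 0, 2], [0, 4, 0], [2, 0, 2]]

4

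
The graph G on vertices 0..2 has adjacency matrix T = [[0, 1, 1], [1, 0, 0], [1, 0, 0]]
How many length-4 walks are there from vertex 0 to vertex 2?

The number of length-4 walks from vertex 0 to vertex 2 is entry (0,2) of T⁴, where T is the adjacency matrix.
T² = [[2, 0, 0], [0, 1, 1], [0, 1, 1]]
T³ = [[0, 2, 2], [2, 0, 0], [2, 0, 0]]
T⁴ = [[4, 0, 0], [0, 2, 2], [0, 2, 2]]

0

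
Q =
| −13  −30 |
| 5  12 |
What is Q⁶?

tr Q = −1 and det Q = −6, so the characteristic polynomial is λ² − (−1)λ + (−6) with roots −3 and 2.
Eigenvectors give P = [[3, 2], [−1, −1]] with P⁻¹ = [[1, 2], [−1, −3]], and Q = P·diag(−3, 2)·P⁻¹.
Then Q⁶ = P·diag(729, 64)·P⁻¹ = [[2187, 128], [−729, −64]] · [[1, 2], [−1, −3]] = [[2059, 3990], [−665, −1266]].

[[2059, 3990], [−665, −1266]]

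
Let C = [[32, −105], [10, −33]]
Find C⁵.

[[1682, −5775], [550, −1893]]

tr C = −1 and det C = −6, so the characteristic polynomial is λ² − (−1)λ + (−6) with roots −3 and 2.
Eigenvectors give P = [[−3, −7], [−1, −2]] with P⁻¹ = [[2, −7], [−1, 3]], and C = P·diag(−3, 2)·P⁻¹.
Then C⁵ = P·diag(−243, 32)·P⁻¹ = [[729, −224], [243, −64]] · [[2, −7], [−1, 3]] = [[1682, −5775], [550, −1893]].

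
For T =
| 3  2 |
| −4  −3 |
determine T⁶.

T² = I (check: tr T = 0 and det T = −1), so T⁶ = I since 6 is even.

[[1, 0], [0, 1]]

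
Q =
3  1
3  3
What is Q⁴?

[[252, 144], [432, 252]]

Q² = [[12, 6], [18, 12]]
Q³ = [[54, 30], [90, 54]]
Q⁴ = [[252, 144], [432, 252]]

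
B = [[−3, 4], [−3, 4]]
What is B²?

[[−3, 4], [−3, 4]]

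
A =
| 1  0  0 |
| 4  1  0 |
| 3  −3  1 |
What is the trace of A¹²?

3

A = I + N where N = [[0, 0, 0], [4, 0, 0], [3, −3, 0]] is strictly lower-triangular, so N³ = 0.
(I + N)¹² = I + 12·N + 66·N² = [[1, 0, 0], [48, 1, 0], [−756, −36, 1]].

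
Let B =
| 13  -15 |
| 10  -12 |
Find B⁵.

[[793, -825], [550, -582]]

tr B = 1 and det B = -6, so the characteristic polynomial is λ² − (1)λ + (-6) with roots 3 and -2.
Eigenvectors give P = [[-3, -1], [-2, -1]] with P⁻¹ = [[-1, 1], [2, -3]], and B = P·diag(3, -2)·P⁻¹.
Then B⁵ = P·diag(243, -32)·P⁻¹ = [[-729, 32], [-486, 32]] · [[-1, 1], [2, -3]] = [[793, -825], [550, -582]].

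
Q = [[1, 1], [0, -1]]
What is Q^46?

Q² = I (check: tr Q = 0 and det Q = -1), so Q^46 = I since 46 is even.

[[1, 0], [0, 1]]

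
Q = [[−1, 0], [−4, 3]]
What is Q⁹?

tr Q = 2 and det Q = −3, so the characteristic polynomial is λ² − (2)λ + (−3) with roots 3 and −1.
Eigenvectors give P = [[0, 1], [−1, 1]] with P⁻¹ = [[1, −1], [1, 0]], and Q = P·diag(3, −1)·P⁻¹.
Then Q⁹ = P·diag(19683, −1)·P⁻¹ = [[0, −1], [−19683, −1]] · [[1, −1], [1, 0]] = [[−1, 0], [−19684, 19683]].

[[−1, 0], [−19684, 19683]]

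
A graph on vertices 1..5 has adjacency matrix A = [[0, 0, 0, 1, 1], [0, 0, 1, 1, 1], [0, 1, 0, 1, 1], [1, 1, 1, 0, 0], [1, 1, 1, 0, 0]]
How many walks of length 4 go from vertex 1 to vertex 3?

14

The number of length-4 walks from vertex 1 to vertex 3 is entry (1,3) of A^4, where A is the adjacency matrix.
A^2 = [[2, 2, 2, 0, 0], [2, 3, 2, 1, 1], [2, 2, 3, 1, 1], [0, 1, 1, 3, 3], [0, 1, 1, 3, 3]]
A^3 = [[0, 2, 2, 6, 6], [2, 4, 5, 7, 7], [2, 5, 4, 7, 7], [6, 7, 7, 2, 2], [6, 7, 7, 2, 2]]
A^4 = [[12, 14, 14, 4, 4], [14, 19, 18, 11, 11], [14, 18, 19, 11, 11], [4, 11, 11, 20, 20], [4, 11, 11, 20, 20]]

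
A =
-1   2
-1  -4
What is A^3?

tr A = -5 and det A = 6, so the characteristic polynomial is λ² − (-5)λ + (6) with roots -2 and -3.
Eigenvectors give P = [[-2, -1], [1, 1]] with P⁻¹ = [[-1, -1], [1, 2]], and A = P·diag(-2, -3)·P⁻¹.
Then A^3 = P·diag(-8, -27)·P⁻¹ = [[16, 27], [-8, -27]] · [[-1, -1], [1, 2]] = [[11, 38], [-19, -46]].

[[11, 38], [-19, -46]]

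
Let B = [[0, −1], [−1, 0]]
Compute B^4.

[[1, 0], [0, 1]]

B² = I (check: tr B = 0 and det B = −1), so B^4 = I since 4 is even.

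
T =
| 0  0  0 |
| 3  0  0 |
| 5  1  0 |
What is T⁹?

T is strictly triangular, hence nilpotent: T³ = 0, so T⁹ = 0.

[[0, 0, 0], [0, 0, 0], [0, 0, 0]]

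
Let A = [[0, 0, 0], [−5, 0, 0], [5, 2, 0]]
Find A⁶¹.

A is strictly triangular, hence nilpotent: A³ = 0, so A⁶¹ = 0.

[[0, 0, 0], [0, 0, 0], [0, 0, 0]]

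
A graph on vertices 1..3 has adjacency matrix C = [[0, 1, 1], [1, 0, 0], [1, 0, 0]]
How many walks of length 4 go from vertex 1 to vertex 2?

0

The number of length-4 walks from vertex 1 to vertex 2 is entry (1,2) of C^4, where C is the adjacency matrix.
C^2 = [[2, 0, 0], [0, 1, 1], [0, 1, 1]]
C^3 = [[0, 2, 2], [2, 0, 0], [2, 0, 0]]
C^4 = [[4, 0, 0], [0, 2, 2], [0, 2, 2]]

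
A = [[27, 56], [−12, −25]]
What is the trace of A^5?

242

tr A = 2 and det A = −3, so the characteristic polynomial is λ² − (2)λ + (−3) with roots 3 and −1.
Eigenvectors give P = [[7, 2], [−3, −1]] with P⁻¹ = [[1, 2], [−3, −7]], and A = P·diag(3, −1)·P⁻¹.
Then A^5 = P·diag(243, −1)·P⁻¹ = [[1701, −2], [−729, 1]] · [[1, 2], [−3, −7]] = [[1707, 3416], [−732, −1465]].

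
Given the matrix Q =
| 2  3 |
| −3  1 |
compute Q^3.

[[−37, −6], [6, −35]]

Q^2 = [[−5, 9], [−9, −8]]
Q^3 = [[−37, −6], [6, −35]]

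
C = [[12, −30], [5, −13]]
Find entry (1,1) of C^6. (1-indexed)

tr C = −1 and det C = −6, so the characteristic polynomial is λ² − (−1)λ + (−6) with roots 2 and −3.
Eigenvectors give P = [[−3, −2], [−1, −1]] with P⁻¹ = [[−1, 2], [1, −3]], and C = P·diag(2, −3)·P⁻¹.
Then C^6 = P·diag(64, 729)·P⁻¹ = [[−192, −1458], [−64, −729]] · [[−1, 2], [1, −3]] = [[−1266, 3990], [−665, 2059]].

−1266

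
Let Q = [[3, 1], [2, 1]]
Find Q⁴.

[[153, 56], [112, 41]]

Q² = [[11, 4], [8, 3]]
Q³ = [[41, 15], [30, 11]]
Q⁴ = [[153, 56], [112, 41]]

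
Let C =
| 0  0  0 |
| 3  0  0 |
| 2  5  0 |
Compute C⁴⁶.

[[0, 0, 0], [0, 0, 0], [0, 0, 0]]

C is strictly triangular, hence nilpotent: C³ = 0, so C⁴⁶ = 0.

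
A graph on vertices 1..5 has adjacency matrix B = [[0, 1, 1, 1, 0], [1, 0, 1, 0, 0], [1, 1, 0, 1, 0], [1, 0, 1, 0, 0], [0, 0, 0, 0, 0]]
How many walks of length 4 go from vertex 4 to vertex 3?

The number of length-4 walks from vertex 4 to vertex 3 is entry (4,3) of B⁴, where B is the adjacency matrix.
B² = [[3, 1, 2, 1, 0], [1, 2, 1, 2, 0], [2, 1, 3, 1, 0], [1, 2, 1, 2, 0], [0, 0, 0, 0, 0]]
B³ = [[4, 5, 5, 5, 0], [5, 2, 5, 2, 0], [5, 5, 4, 5, 0], [5, 2, 5, 2, 0], [0, 0, 0, 0, 0]]
B⁴ = [[15, 9, 14, 9, 0], [9, 10, 9, 10, 0], [14, 9, 15, 9, 0], [9, 10, 9, 10, 0], [0, 0, 0, 0, 0]]

9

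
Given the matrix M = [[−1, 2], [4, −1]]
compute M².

[[9, −4], [−8, 9]]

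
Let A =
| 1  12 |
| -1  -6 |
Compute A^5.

[[601, 2532], [-211, -876]]

tr A = -5 and det A = 6, so the characteristic polynomial is λ² − (-5)λ + (6) with roots -3 and -2.
Eigenvectors give P = [[3, -4], [-1, 1]] with P⁻¹ = [[-1, -4], [-1, -3]], and A = P·diag(-3, -2)·P⁻¹.
Then A^5 = P·diag(-243, -32)·P⁻¹ = [[-729, 128], [243, -32]] · [[-1, -4], [-1, -3]] = [[601, 2532], [-211, -876]].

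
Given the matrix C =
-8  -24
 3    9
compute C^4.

[[-8, -24], [3, 9]]

C² = C (a projection; rank 1, trace 1), so C^4 = C.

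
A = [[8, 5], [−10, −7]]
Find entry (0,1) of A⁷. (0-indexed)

tr A = 1 and det A = −6, so the characteristic polynomial is λ² − (1)λ + (−6) with roots 3 and −2.
Eigenvectors give P = [[−1, 1], [1, −2]] with P⁻¹ = [[−2, −1], [−1, −1]], and A = P·diag(3, −2)·P⁻¹.
Then A⁷ = P·diag(2187, −128)·P⁻¹ = [[−2187, −128], [2187, 256]] · [[−2, −1], [−1, −1]] = [[4502, 2315], [−4630, −2443]].

2315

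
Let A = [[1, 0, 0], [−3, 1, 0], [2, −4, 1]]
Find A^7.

[[1, 0, 0], [−21, 1, 0], [266, −28, 1]]

A = I + N where N = [[0, 0, 0], [−3, 0, 0], [2, −4, 0]] is strictly lower-triangular, so N^3 = 0.
(I + N)^7 = I + 7·N + 21·N^2 = [[1, 0, 0], [−21, 1, 0], [266, −28, 1]].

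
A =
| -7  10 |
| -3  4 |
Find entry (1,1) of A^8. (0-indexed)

tr A = -3 and det A = 2, so the characteristic polynomial is λ² − (-3)λ + (2) with roots -1 and -2.
Eigenvectors give P = [[-5, 2], [-3, 1]] with P⁻¹ = [[1, -2], [3, -5]], and A = P·diag(-1, -2)·P⁻¹.
Then A^8 = P·diag(1, 256)·P⁻¹ = [[-5, 512], [-3, 256]] · [[1, -2], [3, -5]] = [[1531, -2550], [765, -1274]].

-1274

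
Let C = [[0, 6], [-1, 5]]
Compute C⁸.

[[-12354, 37830], [-6305, 19171]]

tr C = 5 and det C = 6, so the characteristic polynomial is λ² − (5)λ + (6) with roots 2 and 3.
Eigenvectors give P = [[3, 2], [1, 1]] with P⁻¹ = [[1, -2], [-1, 3]], and C = P·diag(2, 3)·P⁻¹.
Then C⁸ = P·diag(256, 6561)·P⁻¹ = [[768, 13122], [256, 6561]] · [[1, -2], [-1, 3]] = [[-12354, 37830], [-6305, 19171]].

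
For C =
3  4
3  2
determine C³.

[[123, 124], [93, 92]]

C² = [[21, 20], [15, 16]]
C³ = [[123, 124], [93, 92]]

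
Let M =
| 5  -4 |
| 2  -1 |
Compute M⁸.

tr M = 4 and det M = 3, so the characteristic polynomial is λ² − (4)λ + (3) with roots 1 and 3.
Eigenvectors give P = [[-1, 2], [-1, 1]] with P⁻¹ = [[1, -2], [1, -1]], and M = P·diag(1, 3)·P⁻¹.
Then M⁸ = P·diag(1, 6561)·P⁻¹ = [[-1, 13122], [-1, 6561]] · [[1, -2], [1, -1]] = [[13121, -13120], [6560, -6559]].

[[13121, -13120], [6560, -6559]]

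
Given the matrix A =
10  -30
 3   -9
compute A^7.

[[10, -30], [3, -9]]

A² = A (a projection; rank 1, trace 1), so A^7 = A.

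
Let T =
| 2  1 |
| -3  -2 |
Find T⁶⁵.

[[2, 1], [-3, -2]]

T² = I (check: tr T = 0 and det T = -1), so T⁶⁵ = T since 65 is odd.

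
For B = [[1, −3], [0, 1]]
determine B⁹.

B = I + N where N = [[0, −3], [0, 0]] is strictly upper-triangular, so N² = 0.
(I + N)⁹ = I + 9·N = [[1, −27], [0, 1]].

[[1, −27], [0, 1]]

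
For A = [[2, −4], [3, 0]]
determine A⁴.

[[16, 160], [−120, 96]]

A² = [[−8, −8], [6, −12]]
A³ = [[−40, 32], [−24, −24]]
A⁴ = [[16, 160], [−120, 96]]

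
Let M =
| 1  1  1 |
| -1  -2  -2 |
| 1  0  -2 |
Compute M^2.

[[1, -1, -3], [-1, 3, 7], [-1, 1, 5]]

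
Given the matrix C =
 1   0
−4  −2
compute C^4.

C^2 = [[1, 0], [4, 4]]
C^3 = [[1, 0], [−12, −8]]
C^4 = [[1, 0], [20, 16]]

[[1, 0], [20, 16]]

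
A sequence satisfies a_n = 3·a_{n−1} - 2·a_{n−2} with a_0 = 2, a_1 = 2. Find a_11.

With companion matrix Q = [[3, -2], [1, 0]], [a_n, a_{n−1}]ᵀ = Q·[a_{n−1}, a_{n−2}]ᵀ, so [a_11, a_10]ᵀ = Q¹⁰·[a_1, a_0]ᵀ.
Q¹⁰ = [[2047, -2046], [1023, -1022]], giving [a_11, a_10]ᵀ = [[2], [2]].

2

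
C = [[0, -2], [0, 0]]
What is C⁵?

C is strictly triangular, hence nilpotent: C² = 0, so C⁵ = 0.

[[0, 0], [0, 0]]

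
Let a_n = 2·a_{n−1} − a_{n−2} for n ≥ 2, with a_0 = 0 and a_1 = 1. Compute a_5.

With companion matrix B = [[2, −1], [1, 0]], [a_n, a_{n−1}]ᵀ = B·[a_{n−1}, a_{n−2}]ᵀ, so [a_5, a_4]ᵀ = B^4·[a_1, a_0]ᵀ.
B^4 = [[5, −4], [4, −3]], giving [a_5, a_4]ᵀ = [[5], [4]].

5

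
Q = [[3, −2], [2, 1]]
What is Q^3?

Q^2 = [[5, −8], [8, −3]]
Q^3 = [[−1, −18], [18, −19]]

[[−1, −18], [18, −19]]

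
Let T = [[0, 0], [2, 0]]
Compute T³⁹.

[[0, 0], [0, 0]]

T is strictly triangular, hence nilpotent: T² = 0, so T³⁹ = 0.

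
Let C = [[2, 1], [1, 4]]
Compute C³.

C² = [[5, 6], [6, 17]]
C³ = [[16, 29], [29, 74]]

[[16, 29], [29, 74]]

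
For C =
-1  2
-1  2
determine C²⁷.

C² = C (a projection; rank 1, trace 1), so C²⁷ = C.

[[-1, 2], [-1, 2]]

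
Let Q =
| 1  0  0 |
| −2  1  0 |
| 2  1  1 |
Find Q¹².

Q = I + N where N = [[0, 0, 0], [−2, 0, 0], [2, 1, 0]] is strictly lower-triangular, so N³ = 0.
(I + N)¹² = I + 12·N + 66·N² = [[1, 0, 0], [−24, 1, 0], [−108, 12, 1]].

[[1, 0, 0], [−24, 1, 0], [−108, 12, 1]]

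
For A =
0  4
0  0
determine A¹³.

A is strictly triangular, hence nilpotent: A² = 0, so A¹³ = 0.

[[0, 0], [0, 0]]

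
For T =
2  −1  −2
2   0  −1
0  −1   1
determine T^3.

[[4, 3, −9], [6, 1, −12], [−6, 0, 7]]

T^2 = [[2, 0, −5], [4, −1, −5], [−2, −1, 2]]
T^3 = [[4, 3, −9], [6, 1, −12], [−6, 0, 7]]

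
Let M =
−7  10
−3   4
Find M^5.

[[−187, 310], [−93, 154]]

tr M = −3 and det M = 2, so the characteristic polynomial is λ² − (−3)λ + (2) with roots −1 and −2.
Eigenvectors give P = [[−5, 2], [−3, 1]] with P⁻¹ = [[1, −2], [3, −5]], and M = P·diag(−1, −2)·P⁻¹.
Then M^5 = P·diag(−1, −32)·P⁻¹ = [[5, −64], [3, −32]] · [[1, −2], [3, −5]] = [[−187, 310], [−93, 154]].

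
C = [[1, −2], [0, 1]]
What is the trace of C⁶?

C = I + N where N = [[0, −2], [0, 0]] is strictly upper-triangular, so N² = 0.
(I + N)⁶ = I + 6·N = [[1, −12], [0, 1]].

2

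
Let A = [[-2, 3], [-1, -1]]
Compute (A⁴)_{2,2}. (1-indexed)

A² = [[1, -9], [3, -2]]
A³ = [[7, 12], [-4, 11]]
A⁴ = [[-26, 9], [-3, -23]]

-23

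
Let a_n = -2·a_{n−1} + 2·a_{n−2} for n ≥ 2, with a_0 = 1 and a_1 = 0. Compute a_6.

88

With companion matrix T = [[-2, 2], [1, 0]], [a_n, a_{n−1}]ᵀ = T·[a_{n−1}, a_{n−2}]ᵀ, so [a_6, a_5]ᵀ = T⁵·[a_1, a_0]ᵀ.
T⁵ = [[-120, 88], [44, -32]], giving [a_6, a_5]ᵀ = [[88], [-32]].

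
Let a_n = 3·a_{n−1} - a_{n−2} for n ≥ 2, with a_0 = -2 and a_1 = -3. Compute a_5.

-123

With companion matrix M = [[3, -1], [1, 0]], [a_n, a_{n−1}]ᵀ = M·[a_{n−1}, a_{n−2}]ᵀ, so [a_5, a_4]ᵀ = M^4·[a_1, a_0]ᵀ.
M^4 = [[55, -21], [21, -8]], giving [a_5, a_4]ᵀ = [[-123], [-47]].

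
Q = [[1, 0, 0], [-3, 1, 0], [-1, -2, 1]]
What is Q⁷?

[[1, 0, 0], [-21, 1, 0], [119, -14, 1]]

Q = I + N where N = [[0, 0, 0], [-3, 0, 0], [-1, -2, 0]] is strictly lower-triangular, so N³ = 0.
(I + N)⁷ = I + 7·N + 21·N² = [[1, 0, 0], [-21, 1, 0], [119, -14, 1]].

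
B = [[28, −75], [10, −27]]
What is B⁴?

[[406, −975], [130, −309]]

tr B = 1 and det B = −6, so the characteristic polynomial is λ² − (1)λ + (−6) with roots −2 and 3.
Eigenvectors give P = [[5, −3], [2, −1]] with P⁻¹ = [[−1, 3], [−2, 5]], and B = P·diag(−2, 3)·P⁻¹.
Then B⁴ = P·diag(16, 81)·P⁻¹ = [[80, −243], [32, −81]] · [[−1, 3], [−2, 5]] = [[406, −975], [130, −309]].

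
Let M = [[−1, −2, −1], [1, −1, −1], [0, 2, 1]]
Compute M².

[[−1, 2, 2], [−2, −3, −1], [2, 0, −1]]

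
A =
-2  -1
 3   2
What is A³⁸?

A² = I (check: tr A = 0 and det A = -1), so A³⁸ = I since 38 is even.

[[1, 0], [0, 1]]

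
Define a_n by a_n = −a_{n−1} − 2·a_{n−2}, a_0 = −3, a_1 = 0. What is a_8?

With companion matrix B = [[−1, −2], [1, 0]], [a_n, a_{n−1}]ᵀ = B·[a_{n−1}, a_{n−2}]ᵀ, so [a_8, a_7]ᵀ = B⁷·[a_1, a_0]ᵀ.
B⁷ = [[3, −14], [7, 10]], giving [a_8, a_7]ᵀ = [[42], [−30]].

42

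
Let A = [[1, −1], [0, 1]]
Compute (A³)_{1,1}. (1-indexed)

1

A² = [[1, −2], [0, 1]]
A³ = [[1, −3], [0, 1]]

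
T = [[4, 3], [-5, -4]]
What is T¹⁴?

T² = I (check: tr T = 0 and det T = -1), so T¹⁴ = I since 14 is even.

[[1, 0], [0, 1]]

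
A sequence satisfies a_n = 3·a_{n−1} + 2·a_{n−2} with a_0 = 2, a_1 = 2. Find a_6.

With companion matrix B = [[3, 2], [1, 0]], [a_n, a_{n−1}]ᵀ = B·[a_{n−1}, a_{n−2}]ᵀ, so [a_6, a_5]ᵀ = B⁵·[a_1, a_0]ᵀ.
B⁵ = [[495, 278], [139, 78]], giving [a_6, a_5]ᵀ = [[1546], [434]].

1546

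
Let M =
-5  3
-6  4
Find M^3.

tr M = -1 and det M = -2, so the characteristic polynomial is λ² − (-1)λ + (-2) with roots -2 and 1.
Eigenvectors give P = [[1, -1], [1, -2]] with P⁻¹ = [[2, -1], [1, -1]], and M = P·diag(-2, 1)·P⁻¹.
Then M^3 = P·diag(-8, 1)·P⁻¹ = [[-8, -1], [-8, -2]] · [[2, -1], [1, -1]] = [[-17, 9], [-18, 10]].

[[-17, 9], [-18, 10]]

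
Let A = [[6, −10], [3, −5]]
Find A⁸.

[[6, −10], [3, −5]]

A² = A (a projection; rank 1, trace 1), so A⁸ = A.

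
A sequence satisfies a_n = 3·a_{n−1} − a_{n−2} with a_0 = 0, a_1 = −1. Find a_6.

With companion matrix A = [[3, −1], [1, 0]], [a_n, a_{n−1}]ᵀ = A·[a_{n−1}, a_{n−2}]ᵀ, so [a_6, a_5]ᵀ = A⁵·[a_1, a_0]ᵀ.
A⁵ = [[144, −55], [55, −21]], giving [a_6, a_5]ᵀ = [[−144], [−55]].

−144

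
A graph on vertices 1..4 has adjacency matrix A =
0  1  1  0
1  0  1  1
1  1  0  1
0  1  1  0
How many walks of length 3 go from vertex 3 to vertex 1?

5

The number of length-3 walks from vertex 3 to vertex 1 is entry (3,1) of A^3, where A is the adjacency matrix.
A^2 = [[2, 1, 1, 2], [1, 3, 2, 1], [1, 2, 3, 1], [2, 1, 1, 2]]
A^3 = [[2, 5, 5, 2], [5, 4, 5, 5], [5, 5, 4, 5], [2, 5, 5, 2]]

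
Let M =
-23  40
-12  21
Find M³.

tr M = -2 and det M = -3, so the characteristic polynomial is λ² − (-2)λ + (-3) with roots -3 and 1.
Eigenvectors give P = [[2, -5], [1, -3]] with P⁻¹ = [[3, -5], [1, -2]], and M = P·diag(-3, 1)·P⁻¹.
Then M³ = P·diag(-27, 1)·P⁻¹ = [[-54, -5], [-27, -3]] · [[3, -5], [1, -2]] = [[-167, 280], [-84, 141]].

[[-167, 280], [-84, 141]]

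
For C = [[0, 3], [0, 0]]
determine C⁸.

C is strictly triangular, hence nilpotent: C² = 0, so C⁸ = 0.

[[0, 0], [0, 0]]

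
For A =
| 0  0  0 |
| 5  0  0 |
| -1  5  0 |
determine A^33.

A is strictly triangular, hence nilpotent: A^3 = 0, so A^33 = 0.

[[0, 0, 0], [0, 0, 0], [0, 0, 0]]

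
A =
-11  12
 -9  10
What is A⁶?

tr A = -1 and det A = -2, so the characteristic polynomial is λ² − (-1)λ + (-2) with roots 1 and -2.
Eigenvectors give P = [[1, 4], [1, 3]] with P⁻¹ = [[-3, 4], [1, -1]], and A = P·diag(1, -2)·P⁻¹.
Then A⁶ = P·diag(1, 64)·P⁻¹ = [[1, 256], [1, 192]] · [[-3, 4], [1, -1]] = [[253, -252], [189, -188]].

[[253, -252], [189, -188]]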